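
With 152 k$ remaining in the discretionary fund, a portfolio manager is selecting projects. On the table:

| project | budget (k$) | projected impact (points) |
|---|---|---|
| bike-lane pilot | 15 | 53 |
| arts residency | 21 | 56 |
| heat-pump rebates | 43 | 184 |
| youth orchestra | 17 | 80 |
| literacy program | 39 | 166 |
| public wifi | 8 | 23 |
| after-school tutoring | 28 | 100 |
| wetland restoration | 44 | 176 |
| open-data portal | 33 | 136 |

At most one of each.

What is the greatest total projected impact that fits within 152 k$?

629

The ratio heuristic lands on bike-lane pilot + heat-pump rebates + youth orchestra + literacy program + open-data portal (619) but leaves 5 k$ idle.
Replace bike-lane pilot and open-data portal with public wifi + wetland restoration: the trade gains 10 net, giving 629 at 151 k$.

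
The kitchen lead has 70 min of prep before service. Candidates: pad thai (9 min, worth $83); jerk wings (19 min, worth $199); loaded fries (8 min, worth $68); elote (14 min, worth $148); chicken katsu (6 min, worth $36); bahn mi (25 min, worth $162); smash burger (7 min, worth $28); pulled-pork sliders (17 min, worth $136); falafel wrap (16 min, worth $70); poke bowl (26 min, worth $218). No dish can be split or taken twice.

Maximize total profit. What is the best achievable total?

A density-first pass picks pad thai + jerk wings + loaded fries + elote + pulled-pork sliders — 634 at 67 min.
Replace loaded fries and pulled-pork sliders with poke bowl: the trade gains 14 net, giving 648 at 68 min.
The closest alternative, pad thai + jerk wings + loaded fries + elote + pulled-pork sliders, reaches only 634.

648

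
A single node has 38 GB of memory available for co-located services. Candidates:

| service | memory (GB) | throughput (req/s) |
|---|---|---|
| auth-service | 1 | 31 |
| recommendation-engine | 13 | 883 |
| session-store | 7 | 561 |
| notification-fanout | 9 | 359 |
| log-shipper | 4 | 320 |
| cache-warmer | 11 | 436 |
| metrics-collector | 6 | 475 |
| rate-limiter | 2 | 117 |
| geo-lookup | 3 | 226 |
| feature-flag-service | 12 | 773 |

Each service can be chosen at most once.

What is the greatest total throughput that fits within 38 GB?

2692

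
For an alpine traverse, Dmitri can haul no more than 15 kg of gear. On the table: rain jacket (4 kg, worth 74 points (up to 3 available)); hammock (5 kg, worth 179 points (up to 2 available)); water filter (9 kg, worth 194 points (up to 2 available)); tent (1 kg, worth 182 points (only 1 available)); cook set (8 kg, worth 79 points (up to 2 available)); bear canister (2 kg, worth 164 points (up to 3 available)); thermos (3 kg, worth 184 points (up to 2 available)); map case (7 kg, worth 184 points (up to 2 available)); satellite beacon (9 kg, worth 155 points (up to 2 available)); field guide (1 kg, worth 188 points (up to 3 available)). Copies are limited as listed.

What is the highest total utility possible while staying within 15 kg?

Greedy by ratio would take tent + 3×bear canister + thermos + 3×field guide: 13 kg used, total 1422.
The 2 kg tied up in bear canister is better spent on thermos — total rises to 1442 (14 kg).

1442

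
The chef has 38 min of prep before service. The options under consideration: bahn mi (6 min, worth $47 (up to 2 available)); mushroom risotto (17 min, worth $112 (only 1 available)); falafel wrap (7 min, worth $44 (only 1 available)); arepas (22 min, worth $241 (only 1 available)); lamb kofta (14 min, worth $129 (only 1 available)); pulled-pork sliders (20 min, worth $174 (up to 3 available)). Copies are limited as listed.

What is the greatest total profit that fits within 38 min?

370

Best packing: arepas + lamb kofta — 36 min, 370 total.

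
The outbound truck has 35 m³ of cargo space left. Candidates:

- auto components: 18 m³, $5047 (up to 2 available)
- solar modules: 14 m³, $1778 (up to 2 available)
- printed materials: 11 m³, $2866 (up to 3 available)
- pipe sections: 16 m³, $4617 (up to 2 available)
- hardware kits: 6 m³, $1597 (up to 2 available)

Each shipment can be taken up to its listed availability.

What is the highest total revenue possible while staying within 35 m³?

Taking the top-ratio shipments first gives 2×pipe sections for 9234 (32 m³).
The 16 m³ tied up in pipe sections is better spent on auto components — total rises to 9664 (34 m³).
The spare 1 m³ is too small for any remaining shipment, and no exchange beats 9664.

9664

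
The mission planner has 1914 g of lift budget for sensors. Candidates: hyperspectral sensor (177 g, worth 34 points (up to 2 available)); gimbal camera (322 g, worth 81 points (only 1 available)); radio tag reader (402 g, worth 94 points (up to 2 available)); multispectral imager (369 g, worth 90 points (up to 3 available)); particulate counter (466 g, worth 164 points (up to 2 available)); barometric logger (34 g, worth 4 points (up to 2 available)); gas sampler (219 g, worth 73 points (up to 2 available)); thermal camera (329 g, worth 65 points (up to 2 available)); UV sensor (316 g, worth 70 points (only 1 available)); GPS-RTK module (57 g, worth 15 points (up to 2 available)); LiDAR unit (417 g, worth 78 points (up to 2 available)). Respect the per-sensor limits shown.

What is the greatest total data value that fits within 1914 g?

598

By data value per g: particulate counter 0.35, gas sampler 0.33, GPS-RTK module 0.26, gimbal camera 0.25 lead.
Filling by ratio: gimbal camera + 2×particulate counter + 2×barometric logger + 2×gas sampler + 2×GPS-RTK module for 593, with 40 g left unused.
Dropping gimbal camera and barometric logger frees 356 g; slotting in multispectral imager (369 g) lifts the total to 598 at 1887 g.
Every other selection either busts 1914 g or exceeds an availability limit or fails to beat 598.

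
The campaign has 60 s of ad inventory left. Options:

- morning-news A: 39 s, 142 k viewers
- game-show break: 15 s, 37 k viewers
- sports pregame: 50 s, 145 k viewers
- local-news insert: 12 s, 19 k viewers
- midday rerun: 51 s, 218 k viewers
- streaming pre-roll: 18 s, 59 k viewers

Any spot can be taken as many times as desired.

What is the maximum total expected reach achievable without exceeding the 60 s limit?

Midday rerun uses 51 of the 60 s and totals 218.
Nothing else within 60 s beats 218.

218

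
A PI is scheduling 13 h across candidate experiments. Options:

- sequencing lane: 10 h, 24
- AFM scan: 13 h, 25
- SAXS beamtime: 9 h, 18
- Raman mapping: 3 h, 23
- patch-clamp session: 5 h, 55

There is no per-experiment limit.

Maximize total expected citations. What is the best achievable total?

Taking Raman mapping + 2×patch-clamp session: 13 h used, 133 in expected citations.
Nothing else within 13 h beats 133.

133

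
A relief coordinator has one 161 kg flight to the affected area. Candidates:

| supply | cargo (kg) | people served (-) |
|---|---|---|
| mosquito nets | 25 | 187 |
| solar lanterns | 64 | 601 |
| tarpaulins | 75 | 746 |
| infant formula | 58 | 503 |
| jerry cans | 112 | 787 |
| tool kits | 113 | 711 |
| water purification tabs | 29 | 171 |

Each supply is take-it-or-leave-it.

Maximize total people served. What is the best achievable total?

1436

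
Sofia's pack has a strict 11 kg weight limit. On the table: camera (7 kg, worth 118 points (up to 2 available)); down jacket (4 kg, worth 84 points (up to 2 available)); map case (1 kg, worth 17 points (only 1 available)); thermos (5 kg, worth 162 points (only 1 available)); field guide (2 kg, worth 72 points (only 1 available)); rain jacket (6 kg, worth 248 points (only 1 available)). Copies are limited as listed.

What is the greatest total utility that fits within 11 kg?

Taking the top-ratio items first gives map case + field guide + rain jacket for 337 (9 kg).
Dropping map case and field guide frees 3 kg; slotting in thermos (5 kg) lifts the total to 410 at 11 kg.
That's the maximum — no swap from here does better than 410.

410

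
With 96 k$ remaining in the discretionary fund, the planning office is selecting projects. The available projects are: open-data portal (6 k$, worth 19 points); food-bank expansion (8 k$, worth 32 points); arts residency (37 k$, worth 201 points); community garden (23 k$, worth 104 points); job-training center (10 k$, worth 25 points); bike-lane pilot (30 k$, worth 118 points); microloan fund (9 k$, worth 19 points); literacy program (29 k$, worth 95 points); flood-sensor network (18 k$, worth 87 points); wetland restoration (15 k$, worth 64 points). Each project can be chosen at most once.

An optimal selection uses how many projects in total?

4

Optimal total is 456.
For example arts residency + community garden + flood-sensor network + wetland restoration achieves it, using 93 k$.
Any selection reaching 456 contains exactly 4 projects.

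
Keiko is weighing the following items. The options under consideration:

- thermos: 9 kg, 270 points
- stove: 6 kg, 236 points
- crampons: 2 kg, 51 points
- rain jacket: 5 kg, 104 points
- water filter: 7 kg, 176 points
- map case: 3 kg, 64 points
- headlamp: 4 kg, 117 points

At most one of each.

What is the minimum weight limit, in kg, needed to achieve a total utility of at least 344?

10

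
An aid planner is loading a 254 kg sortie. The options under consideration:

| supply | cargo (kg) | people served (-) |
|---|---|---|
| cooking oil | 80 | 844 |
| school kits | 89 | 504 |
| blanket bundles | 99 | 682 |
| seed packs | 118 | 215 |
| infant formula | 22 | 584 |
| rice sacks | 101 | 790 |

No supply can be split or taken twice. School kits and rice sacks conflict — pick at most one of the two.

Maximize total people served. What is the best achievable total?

By people served per kg: infant formula 26.55, cooking oil 10.55, rice sacks 7.82, blanket bundles 6.89 lead.
Best packing: cooking oil + infant formula + rice sacks — 203 kg, 2218 total.
Every other selection either busts 254 kg or breaks a pairing rule or fails to beat 2218.

2218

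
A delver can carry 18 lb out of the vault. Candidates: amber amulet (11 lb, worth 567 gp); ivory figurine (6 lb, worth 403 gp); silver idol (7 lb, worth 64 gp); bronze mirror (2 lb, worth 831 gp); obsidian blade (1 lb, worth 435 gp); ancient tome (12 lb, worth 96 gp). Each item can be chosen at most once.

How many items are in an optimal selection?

The maximum value within 18 lb is 1833.
amber amulet + bronze mirror + obsidian blade hits 1833 at 14 lb.
Every optimal selection uses 3 items.

3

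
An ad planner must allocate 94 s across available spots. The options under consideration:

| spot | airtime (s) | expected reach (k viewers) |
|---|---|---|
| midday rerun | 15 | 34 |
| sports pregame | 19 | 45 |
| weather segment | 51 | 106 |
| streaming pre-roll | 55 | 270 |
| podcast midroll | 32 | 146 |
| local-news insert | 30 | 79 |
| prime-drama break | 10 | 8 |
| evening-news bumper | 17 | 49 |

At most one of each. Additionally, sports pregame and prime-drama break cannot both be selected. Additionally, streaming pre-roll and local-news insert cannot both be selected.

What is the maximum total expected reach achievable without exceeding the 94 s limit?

The ratio ordering already packs tightly: streaming pre-roll + podcast midroll, 87 s, 416.
Nothing else feasible within 94 s beats 416.

416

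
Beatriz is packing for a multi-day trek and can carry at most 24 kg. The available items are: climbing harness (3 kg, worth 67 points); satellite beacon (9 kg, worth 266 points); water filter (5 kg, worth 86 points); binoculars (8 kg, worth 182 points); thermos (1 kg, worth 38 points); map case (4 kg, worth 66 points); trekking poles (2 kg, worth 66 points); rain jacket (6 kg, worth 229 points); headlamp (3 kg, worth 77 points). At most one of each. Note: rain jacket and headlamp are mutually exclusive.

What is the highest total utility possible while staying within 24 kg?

715

Satellite beacon + binoculars + thermos + rain jacket uses 24 of the 24 kg and totals 715.
Nothing else feasible within 24 kg beats 715.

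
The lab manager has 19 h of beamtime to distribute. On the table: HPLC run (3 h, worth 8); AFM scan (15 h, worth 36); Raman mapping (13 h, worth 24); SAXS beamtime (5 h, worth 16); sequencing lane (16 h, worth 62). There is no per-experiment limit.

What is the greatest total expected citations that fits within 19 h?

Best packing: HPLC run + sequencing lane — 19 h, 70 total.
That's the maximum — no swap from here does better than 70.

70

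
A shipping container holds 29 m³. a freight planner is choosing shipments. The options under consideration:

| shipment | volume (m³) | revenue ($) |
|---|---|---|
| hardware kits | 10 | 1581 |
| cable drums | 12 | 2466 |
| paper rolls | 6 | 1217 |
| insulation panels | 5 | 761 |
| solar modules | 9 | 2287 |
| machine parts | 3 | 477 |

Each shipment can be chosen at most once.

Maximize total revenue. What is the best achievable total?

A density-first pass picks cable drums + paper rolls + solar modules — 5970 at 27 m³.
Replace paper rolls with insulation panels + machine parts: the trade gains 21 net, giving 5991 at 29 m³.
Next best is cable drums + paper rolls + solar modules at 5970 (27 m³) — short by 21.

5991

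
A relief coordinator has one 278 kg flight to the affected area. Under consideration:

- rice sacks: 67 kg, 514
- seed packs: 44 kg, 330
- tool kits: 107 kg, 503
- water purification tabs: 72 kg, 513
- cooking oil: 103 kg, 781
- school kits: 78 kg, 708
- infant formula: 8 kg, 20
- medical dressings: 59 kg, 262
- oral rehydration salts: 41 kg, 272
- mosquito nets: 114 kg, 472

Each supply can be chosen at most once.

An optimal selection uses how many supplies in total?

5

Optimal total is 2111.
seed packs + cooking oil + school kits + infant formula + oral rehydration salts hits 2111 at 274 kg.
All optima have 5 supplies.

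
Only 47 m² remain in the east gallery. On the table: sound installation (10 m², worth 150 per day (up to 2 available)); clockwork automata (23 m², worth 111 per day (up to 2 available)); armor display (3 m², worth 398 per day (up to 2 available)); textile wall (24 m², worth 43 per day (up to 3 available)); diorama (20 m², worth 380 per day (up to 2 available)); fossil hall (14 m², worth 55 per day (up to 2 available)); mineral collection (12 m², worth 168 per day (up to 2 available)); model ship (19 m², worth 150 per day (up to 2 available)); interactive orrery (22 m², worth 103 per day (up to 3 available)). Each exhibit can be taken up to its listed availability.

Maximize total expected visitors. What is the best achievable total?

2×armor display + 2×diorama uses 46 of the 47 m² and totals 1556.
No other feasible combination exceeds 1556.

1556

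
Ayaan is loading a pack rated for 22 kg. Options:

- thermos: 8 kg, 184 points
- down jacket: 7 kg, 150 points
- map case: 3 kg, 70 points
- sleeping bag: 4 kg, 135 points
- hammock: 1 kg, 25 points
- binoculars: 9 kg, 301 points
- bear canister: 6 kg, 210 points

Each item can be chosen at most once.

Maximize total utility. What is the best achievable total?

716

Ranking by ratio (utility/kg): bear canister 35.00, sleeping bag 33.75, binoculars 33.44, hammock 25.00.
Filling by ratio: sleeping bag + hammock + binoculars + bear canister for 671, with 2 kg left unused.
Dropping hammock frees 1 kg; slotting in map case (3 kg) lifts the total to 716 at 22 kg.
Next best is sleeping bag + hammock + binoculars + bear canister at 671 (20 kg) — short by 45.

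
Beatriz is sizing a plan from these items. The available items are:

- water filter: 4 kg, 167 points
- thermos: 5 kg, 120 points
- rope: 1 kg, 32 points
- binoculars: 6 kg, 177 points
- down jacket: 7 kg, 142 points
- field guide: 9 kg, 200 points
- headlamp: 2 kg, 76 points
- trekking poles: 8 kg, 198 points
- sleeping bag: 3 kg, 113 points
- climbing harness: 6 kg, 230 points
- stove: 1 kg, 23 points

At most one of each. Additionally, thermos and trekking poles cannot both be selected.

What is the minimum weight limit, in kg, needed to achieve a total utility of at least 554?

Look for the lowest-weight combination reaching 554.
Taking water filter + headlamp + sleeping bag + climbing harness gives 586 (≥ 554) for 15 kg.
Below 15 kg the best achievable stays under 554.

15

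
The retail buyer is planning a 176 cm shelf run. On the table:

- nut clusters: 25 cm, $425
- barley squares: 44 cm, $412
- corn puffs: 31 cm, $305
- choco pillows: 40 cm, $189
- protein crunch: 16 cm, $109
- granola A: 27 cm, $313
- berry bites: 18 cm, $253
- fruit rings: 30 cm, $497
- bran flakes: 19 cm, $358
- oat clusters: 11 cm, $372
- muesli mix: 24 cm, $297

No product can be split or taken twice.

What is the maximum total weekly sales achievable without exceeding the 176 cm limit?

2630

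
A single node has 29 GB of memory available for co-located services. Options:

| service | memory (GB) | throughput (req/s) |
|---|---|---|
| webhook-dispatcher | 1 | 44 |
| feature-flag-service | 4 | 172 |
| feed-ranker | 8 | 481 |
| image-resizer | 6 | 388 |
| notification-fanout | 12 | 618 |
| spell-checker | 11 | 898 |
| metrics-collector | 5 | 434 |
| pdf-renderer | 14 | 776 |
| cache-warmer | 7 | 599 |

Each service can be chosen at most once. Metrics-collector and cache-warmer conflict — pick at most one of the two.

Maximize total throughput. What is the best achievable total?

2101

Taking webhook-dispatcher + feature-flag-service + image-resizer + spell-checker + cache-warmer: 29 GB used, 2101 in throughput.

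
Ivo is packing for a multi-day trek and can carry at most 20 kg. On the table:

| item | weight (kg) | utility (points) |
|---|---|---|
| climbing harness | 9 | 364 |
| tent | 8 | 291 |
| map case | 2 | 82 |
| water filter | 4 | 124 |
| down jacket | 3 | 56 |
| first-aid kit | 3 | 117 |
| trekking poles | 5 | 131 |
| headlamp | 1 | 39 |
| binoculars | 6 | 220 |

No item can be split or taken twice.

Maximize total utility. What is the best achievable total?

Filling by ratio: climbing harness + map case + water filter + first-aid kit + headlamp for 726, with 1 kg left unused.
The 5 kg tied up in water filter and headlamp is better spent on binoculars — total rises to 783 (20 kg).

783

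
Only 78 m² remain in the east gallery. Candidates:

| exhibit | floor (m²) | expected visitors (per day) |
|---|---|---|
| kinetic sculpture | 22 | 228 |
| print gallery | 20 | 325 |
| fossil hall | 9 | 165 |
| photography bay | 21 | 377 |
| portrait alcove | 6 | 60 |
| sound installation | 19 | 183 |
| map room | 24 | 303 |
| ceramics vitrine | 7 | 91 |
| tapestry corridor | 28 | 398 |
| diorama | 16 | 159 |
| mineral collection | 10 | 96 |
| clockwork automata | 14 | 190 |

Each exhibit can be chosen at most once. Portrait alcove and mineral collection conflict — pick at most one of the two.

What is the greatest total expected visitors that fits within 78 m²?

1265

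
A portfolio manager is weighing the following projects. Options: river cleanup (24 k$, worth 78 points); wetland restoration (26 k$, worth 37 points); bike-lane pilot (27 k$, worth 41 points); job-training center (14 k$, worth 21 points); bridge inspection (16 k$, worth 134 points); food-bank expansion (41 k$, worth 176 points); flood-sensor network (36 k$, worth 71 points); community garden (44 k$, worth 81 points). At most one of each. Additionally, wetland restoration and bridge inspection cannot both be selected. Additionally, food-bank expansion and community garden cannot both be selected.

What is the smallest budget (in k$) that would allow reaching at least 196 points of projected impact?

40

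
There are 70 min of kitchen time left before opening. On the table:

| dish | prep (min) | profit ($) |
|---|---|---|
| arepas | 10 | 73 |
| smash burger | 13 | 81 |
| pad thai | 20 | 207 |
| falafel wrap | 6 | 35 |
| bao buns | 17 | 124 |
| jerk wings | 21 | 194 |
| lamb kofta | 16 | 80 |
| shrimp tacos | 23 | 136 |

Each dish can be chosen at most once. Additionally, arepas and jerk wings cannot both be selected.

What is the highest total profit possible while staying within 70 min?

572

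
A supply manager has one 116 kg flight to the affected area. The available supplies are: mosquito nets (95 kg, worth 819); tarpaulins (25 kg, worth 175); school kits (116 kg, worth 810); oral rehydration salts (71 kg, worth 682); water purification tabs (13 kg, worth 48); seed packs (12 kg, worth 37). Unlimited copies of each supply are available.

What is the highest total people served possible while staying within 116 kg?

905

Ranking by ratio (people served/kg): oral rehydration salts 9.61, mosquito nets 8.62, tarpaulins 7.00, school kits 6.98.
Taking tarpaulins + oral rehydration salts + water purification tabs: 109 kg used, 905 in people served.
The spare 7 kg is too small for any remaining supply, and no exchange beats 905.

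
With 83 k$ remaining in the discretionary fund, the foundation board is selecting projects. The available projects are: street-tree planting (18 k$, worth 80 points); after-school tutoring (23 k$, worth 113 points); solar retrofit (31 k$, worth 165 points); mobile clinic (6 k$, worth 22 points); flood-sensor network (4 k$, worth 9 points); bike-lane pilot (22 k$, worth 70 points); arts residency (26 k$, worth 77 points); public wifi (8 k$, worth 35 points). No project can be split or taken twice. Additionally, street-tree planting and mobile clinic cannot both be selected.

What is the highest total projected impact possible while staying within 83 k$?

393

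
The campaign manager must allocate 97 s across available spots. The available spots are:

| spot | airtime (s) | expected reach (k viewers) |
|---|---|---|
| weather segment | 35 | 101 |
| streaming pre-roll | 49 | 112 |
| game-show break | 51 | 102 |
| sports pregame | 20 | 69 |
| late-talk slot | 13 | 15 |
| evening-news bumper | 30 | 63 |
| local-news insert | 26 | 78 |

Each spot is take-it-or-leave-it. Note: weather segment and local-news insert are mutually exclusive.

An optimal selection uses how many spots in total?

3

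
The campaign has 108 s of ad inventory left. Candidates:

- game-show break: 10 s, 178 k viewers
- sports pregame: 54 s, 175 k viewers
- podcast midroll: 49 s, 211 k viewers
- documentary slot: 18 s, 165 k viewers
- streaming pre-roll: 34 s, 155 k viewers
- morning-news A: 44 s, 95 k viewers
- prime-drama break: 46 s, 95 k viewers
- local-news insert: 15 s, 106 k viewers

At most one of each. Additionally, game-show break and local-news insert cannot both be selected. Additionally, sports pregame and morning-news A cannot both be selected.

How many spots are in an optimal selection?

Best achievable expected reach is 593.
game-show break + documentary slot + streaming pre-roll + morning-news A hits 593 at 106 s.
Any selection reaching 593 contains exactly 4 spots.

4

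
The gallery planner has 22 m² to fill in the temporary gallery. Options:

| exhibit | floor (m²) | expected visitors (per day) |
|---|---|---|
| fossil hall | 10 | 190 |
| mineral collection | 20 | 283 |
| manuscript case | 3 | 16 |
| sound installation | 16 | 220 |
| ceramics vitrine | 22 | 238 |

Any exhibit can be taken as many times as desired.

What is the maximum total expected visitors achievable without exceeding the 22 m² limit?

Density check — fossil hall 19.00, mineral collection 14.15, sound installation 13.75, ceramics vitrine 10.82 are the best per m².
The ratio ordering already packs tightly: 2×fossil hall, 20 m², 380.
Nothing else within 22 m² beats 380.

380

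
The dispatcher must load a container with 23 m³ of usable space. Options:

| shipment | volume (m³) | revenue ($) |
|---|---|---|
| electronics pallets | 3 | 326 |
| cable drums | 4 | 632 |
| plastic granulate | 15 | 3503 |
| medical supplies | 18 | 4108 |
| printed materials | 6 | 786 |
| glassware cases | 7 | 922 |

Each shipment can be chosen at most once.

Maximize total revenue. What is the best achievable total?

4740

Density check — plastic granulate 233.53, medical supplies 228.22, cable drums 158.00, glassware cases 131.71 are the best per m³.
Filling by ratio: electronics pallets + cable drums + plastic granulate for 4461, with 1 m³ left unused.
Replace electronics pallets and plastic granulate with medical supplies: the trade gains 279 net, giving 4740 at 22 m³.
That's the maximum — no swap from here does better than 4740.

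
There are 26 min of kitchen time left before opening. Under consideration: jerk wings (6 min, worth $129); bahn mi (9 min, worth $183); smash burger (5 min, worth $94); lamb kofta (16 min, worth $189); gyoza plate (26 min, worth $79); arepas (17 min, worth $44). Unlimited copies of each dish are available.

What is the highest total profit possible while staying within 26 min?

535

A density-first pass picks 4×jerk wings — 516 at 24 min.
Replace 2×jerk wings with bahn mi + smash burger: the trade gains 19 net, giving 535 at 26 min.
Every other selection either busts 26 min or fails to beat 535.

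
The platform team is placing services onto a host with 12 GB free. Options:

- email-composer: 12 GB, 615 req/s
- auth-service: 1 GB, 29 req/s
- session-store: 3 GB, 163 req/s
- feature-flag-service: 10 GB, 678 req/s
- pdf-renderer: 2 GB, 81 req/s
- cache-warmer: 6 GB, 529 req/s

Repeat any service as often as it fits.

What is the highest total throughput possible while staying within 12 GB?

1058

The ratio ordering already packs tightly: 2×cache-warmer, 12 GB, 1058.
That's the maximum — no swap from here does better than 1058.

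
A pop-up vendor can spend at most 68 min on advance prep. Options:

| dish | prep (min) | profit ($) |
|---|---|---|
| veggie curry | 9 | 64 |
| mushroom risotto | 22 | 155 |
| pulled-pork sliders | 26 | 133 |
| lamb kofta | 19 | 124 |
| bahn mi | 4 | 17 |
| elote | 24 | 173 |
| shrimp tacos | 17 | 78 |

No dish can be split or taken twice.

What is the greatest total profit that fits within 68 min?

Taking the top-ratio dishes first gives veggie curry + mushroom risotto + bahn mi + elote for 409 (59 min).
Dropping veggie curry and bahn mi frees 13 min; slotting in lamb kofta (19 min) lifts the total to 452 at 65 min.
Next best is mushroom risotto + bahn mi + elote + shrimp tacos at 423 (67 min) — short by 29.

452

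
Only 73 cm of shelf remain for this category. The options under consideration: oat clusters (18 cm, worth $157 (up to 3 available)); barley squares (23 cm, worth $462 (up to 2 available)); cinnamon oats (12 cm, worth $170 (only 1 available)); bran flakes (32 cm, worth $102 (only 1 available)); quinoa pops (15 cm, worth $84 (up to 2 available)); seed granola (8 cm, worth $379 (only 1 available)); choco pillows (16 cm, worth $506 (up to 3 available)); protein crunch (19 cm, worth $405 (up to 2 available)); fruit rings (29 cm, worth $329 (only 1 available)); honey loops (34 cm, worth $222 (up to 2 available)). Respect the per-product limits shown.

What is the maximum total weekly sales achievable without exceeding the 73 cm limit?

Cinnamon oats + seed granola + 3×choco pillows uses 68 of the 73 cm and totals 2067.
No other feasible combination exceeds 2067.

2067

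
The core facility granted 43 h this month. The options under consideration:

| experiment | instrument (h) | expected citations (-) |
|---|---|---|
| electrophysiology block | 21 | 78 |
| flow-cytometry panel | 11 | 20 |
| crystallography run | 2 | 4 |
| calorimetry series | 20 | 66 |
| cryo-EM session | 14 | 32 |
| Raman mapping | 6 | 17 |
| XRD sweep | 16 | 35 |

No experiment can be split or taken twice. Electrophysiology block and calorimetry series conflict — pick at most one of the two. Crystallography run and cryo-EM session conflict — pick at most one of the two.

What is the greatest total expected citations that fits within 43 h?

130

Density check — electrophysiology block 3.71, calorimetry series 3.30, Raman mapping 2.83 are the best per h.
Taking electrophysiology block + Raman mapping + XRD sweep: 43 h used, 130 in expected citations.
The closest alternative, electrophysiology block + cryo-EM session + Raman mapping, reaches only 127.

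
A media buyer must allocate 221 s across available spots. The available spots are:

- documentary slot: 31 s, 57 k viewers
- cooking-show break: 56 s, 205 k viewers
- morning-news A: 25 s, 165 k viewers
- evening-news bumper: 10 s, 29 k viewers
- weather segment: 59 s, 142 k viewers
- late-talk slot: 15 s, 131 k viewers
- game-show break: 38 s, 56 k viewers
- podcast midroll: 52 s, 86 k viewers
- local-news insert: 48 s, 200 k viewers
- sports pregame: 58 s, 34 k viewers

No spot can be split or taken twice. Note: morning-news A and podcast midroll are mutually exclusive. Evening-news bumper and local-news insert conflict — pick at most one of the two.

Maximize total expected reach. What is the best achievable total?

843

Cooking-show break + morning-news A + weather segment + late-talk slot + local-news insert uses 203 of the 221 s and totals 843.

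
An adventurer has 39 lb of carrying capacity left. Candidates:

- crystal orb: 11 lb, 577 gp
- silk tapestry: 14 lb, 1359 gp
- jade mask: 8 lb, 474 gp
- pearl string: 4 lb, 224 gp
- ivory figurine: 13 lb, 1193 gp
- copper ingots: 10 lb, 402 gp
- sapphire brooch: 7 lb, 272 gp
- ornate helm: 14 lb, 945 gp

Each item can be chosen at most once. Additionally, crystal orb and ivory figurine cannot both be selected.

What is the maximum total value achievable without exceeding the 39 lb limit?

3250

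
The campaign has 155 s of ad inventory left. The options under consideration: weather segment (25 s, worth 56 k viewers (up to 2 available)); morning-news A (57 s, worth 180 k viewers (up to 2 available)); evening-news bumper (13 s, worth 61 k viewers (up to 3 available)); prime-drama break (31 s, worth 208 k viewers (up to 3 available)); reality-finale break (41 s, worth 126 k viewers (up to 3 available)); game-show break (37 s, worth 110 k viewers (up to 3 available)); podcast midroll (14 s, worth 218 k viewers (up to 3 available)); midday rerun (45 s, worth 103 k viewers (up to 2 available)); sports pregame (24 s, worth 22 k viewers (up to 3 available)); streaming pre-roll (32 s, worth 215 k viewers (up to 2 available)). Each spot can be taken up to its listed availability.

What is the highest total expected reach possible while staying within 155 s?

1353

The ratio ordering already packs tightly: evening-news bumper + prime-drama break + 3×podcast midroll + 2×streaming pre-roll, 150 s, 1353.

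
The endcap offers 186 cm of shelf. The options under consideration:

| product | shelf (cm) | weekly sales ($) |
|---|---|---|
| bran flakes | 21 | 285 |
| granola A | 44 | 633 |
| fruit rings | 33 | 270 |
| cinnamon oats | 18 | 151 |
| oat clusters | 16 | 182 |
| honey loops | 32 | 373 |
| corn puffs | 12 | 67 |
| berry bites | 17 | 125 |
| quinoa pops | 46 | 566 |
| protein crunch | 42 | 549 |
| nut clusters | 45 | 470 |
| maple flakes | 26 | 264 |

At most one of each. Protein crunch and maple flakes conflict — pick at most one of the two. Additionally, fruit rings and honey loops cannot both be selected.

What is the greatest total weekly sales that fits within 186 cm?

2406

The ratio ordering already packs tightly: bran flakes + granola A + honey loops + quinoa pops + protein crunch, 185 cm, 2406.
An exhaustive check of the 4096 subsets confirms 2406.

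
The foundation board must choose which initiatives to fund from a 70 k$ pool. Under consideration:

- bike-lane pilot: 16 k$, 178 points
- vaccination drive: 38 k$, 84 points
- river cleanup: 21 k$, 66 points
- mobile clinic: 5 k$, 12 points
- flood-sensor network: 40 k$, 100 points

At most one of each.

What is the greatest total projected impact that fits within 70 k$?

290

Filling by ratio: bike-lane pilot + river cleanup + mobile clinic for 256, with 28 k$ left unused.
The 21 k$ tied up in river cleanup is better spent on flood-sensor network — total rises to 290 (61 k$).
Next best is bike-lane pilot + flood-sensor network at 278 (56 k$) — short by 12.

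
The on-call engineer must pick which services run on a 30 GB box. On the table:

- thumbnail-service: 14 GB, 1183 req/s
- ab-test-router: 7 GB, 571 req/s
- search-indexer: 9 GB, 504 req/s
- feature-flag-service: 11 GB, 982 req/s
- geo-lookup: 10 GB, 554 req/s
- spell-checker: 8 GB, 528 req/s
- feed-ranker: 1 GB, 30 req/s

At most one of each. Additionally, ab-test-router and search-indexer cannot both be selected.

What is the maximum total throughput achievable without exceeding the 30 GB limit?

2312

By throughput per GB: feature-flag-service 89.27, thumbnail-service 84.50, ab-test-router 81.57, spell-checker 66.00 lead.
Filling by ratio: thumbnail-service + feature-flag-service + feed-ranker for 2195, with 4 GB left unused.
Replace feature-flag-service with ab-test-router + spell-checker: the trade gains 117 net, giving 2312 at 30 GB.
Runner-up thumbnail-service + ab-test-router + spell-checker tops out at 2282.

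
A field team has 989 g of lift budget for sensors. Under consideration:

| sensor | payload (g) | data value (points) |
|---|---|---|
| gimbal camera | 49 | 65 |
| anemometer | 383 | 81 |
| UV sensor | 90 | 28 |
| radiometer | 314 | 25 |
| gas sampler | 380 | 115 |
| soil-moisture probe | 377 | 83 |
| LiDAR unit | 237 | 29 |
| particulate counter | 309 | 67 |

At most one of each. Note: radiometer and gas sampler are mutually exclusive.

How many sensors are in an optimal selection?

The maximum data value within 989 g is 291.
For example gimbal camera + UV sensor + gas sampler + soil-moisture probe achieves it, using 896 g.
Any selection reaching 291 contains exactly 4 sensors.

4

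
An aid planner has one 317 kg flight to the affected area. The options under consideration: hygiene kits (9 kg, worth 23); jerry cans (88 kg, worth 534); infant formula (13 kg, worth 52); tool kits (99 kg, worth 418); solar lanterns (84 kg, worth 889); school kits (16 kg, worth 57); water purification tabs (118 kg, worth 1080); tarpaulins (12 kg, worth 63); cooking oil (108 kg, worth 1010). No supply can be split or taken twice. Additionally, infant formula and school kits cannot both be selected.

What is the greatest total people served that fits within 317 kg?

2979

Taking solar lanterns + water purification tabs + cooking oil: 310 kg used, 2979 in people served.
That's the maximum — no feasible swap from here does better than 2979.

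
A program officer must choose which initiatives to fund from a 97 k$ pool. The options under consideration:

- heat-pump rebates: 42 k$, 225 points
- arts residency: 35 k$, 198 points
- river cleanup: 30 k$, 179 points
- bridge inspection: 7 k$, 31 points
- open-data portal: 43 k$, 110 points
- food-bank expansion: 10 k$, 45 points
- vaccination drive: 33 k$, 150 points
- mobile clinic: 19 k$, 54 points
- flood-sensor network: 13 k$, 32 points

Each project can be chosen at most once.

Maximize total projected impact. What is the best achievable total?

Filling by ratio: arts residency + river cleanup + bridge inspection + food-bank expansion + flood-sensor network for 485, with 2 k$ left unused.
Dropping river cleanup and flood-sensor network frees 43 k$; slotting in heat-pump rebates (42 k$) lifts the total to 499 at 94 k$.

499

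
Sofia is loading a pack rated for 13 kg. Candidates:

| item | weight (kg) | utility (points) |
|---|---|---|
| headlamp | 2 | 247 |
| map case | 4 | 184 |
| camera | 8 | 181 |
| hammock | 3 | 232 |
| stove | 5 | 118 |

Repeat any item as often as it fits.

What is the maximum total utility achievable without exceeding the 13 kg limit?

1482

The ratio ordering already packs tightly: 6×headlamp, 12 kg, 1482.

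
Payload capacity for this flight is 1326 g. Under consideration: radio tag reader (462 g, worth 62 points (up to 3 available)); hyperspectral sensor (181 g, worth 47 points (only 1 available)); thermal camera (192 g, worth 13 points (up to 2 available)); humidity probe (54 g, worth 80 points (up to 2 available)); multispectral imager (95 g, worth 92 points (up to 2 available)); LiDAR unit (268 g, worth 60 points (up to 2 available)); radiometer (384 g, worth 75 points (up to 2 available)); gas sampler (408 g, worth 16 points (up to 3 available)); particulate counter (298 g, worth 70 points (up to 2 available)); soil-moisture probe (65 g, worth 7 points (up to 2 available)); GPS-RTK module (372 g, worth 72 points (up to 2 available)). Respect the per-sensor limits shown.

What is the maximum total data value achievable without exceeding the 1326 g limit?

581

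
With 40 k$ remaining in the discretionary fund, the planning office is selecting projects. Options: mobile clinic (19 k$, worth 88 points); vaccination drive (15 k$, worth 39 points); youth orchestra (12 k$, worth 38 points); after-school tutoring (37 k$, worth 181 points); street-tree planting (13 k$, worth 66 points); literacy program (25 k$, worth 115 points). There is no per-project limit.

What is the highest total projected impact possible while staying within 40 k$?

Taking 3×street-tree planting: 39 k$ used, 198 in projected impact.
That's the maximum — no swap from here does better than 198.

198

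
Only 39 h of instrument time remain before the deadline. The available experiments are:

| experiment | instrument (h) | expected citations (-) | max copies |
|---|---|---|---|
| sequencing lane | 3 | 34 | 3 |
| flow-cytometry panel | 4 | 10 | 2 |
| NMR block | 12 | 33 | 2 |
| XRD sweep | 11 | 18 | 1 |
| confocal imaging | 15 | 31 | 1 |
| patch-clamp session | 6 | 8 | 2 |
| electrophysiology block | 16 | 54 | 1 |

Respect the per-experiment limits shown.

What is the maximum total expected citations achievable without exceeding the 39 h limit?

189

Density check — sequencing lane 11.33, electrophysiology block 3.38, NMR block 2.75 are the best per h.
3×sequencing lane + NMR block + electrophysiology block uses 37 of the 39 h and totals 189.
Nothing else within 39 h beats 189.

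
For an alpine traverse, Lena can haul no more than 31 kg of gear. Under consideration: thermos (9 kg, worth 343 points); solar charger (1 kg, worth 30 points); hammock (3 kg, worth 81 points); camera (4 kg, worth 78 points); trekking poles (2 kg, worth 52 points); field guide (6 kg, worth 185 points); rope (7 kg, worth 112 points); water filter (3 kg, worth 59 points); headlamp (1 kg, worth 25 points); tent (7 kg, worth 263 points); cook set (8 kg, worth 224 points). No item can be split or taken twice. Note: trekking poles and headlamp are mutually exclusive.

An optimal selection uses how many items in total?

Best achievable utility is 1045.
One optimal bundle: thermos + solar charger + field guide + tent + cook set (31 kg).
Any selection reaching 1045 contains exactly 5 items.

5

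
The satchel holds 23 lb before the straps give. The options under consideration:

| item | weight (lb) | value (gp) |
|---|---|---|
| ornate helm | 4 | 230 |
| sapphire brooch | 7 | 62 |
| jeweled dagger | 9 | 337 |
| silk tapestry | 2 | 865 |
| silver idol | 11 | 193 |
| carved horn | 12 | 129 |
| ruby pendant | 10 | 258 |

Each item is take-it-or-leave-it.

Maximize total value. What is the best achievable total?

1494

Ranking by ratio (value/lb): silk tapestry 432.50, ornate helm 57.50, jeweled dagger 37.44.
The ratio ordering already packs tightly: ornate helm + sapphire brooch + jeweled dagger + silk tapestry, 22 lb, 1494.
Every other selection either busts 23 lb or fails to beat 1494.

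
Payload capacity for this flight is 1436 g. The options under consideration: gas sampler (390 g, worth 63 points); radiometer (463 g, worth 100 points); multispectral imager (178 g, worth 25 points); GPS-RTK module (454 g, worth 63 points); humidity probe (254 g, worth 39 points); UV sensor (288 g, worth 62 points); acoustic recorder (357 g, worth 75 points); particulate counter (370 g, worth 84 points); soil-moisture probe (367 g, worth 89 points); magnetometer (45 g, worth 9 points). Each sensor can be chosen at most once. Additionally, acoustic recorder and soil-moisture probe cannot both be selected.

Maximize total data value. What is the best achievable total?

307

The ratio ordering already packs tightly: radiometer + multispectral imager + particulate counter + soil-moisture probe + magnetometer, 1423 g, 307.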